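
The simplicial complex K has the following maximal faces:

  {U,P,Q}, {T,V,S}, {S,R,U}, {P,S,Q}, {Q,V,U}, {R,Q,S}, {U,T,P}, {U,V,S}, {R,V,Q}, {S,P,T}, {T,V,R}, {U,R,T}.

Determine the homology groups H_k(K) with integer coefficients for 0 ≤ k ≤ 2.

H_0 ≅ Z,  H_1 ≅ Z/2Z,  H_2 = 0.

Take the total order P < Q < R < S < T < U < V on the vertex set. Then K (dimension 2) consists of the simplices:

  0-simplices (7): P, Q, R, S, T, U, V
  1-simplices (18): PQ, PS, PT, PU, QR, QS, QU, QV, RS, RT, RU, RV, ST, SU, SV, TU, TV, UV
  2-simplices (12): PQS, PQU, PST, PTU, QRS, QRV, QUV, RSU, RTU, RTV, STV, SUV

so the chain groups are C_0 ≅ Z^7, C_1 ≅ Z^18, C_2 ≅ Z^12.

Boundary ∂_1: C_1 → C_0 is given by ∂[p,q] = [q] − [p].
The resulting 7×18 matrix has rank 6, and its Smith normal form has invariant factors (1,1,1,1,1,1).

The boundary map ∂_2: C_2 → C_1 maps a triangle to the signed sum of its edges. For instance
  ∂RTV = TV − RV + RT,
  ∂QRV = RV − QV + QR.
The 18×12 boundary matrix has rank 12 and Smith normal form diag(1,1,1,1,1,1,1,1,1,1,1,2).

Now H_k = ker ∂_k / im ∂_{k+1}, so:

  H_0: rank C_0 − rank ∂_1 = 7 − 6 = 1, and the invariant factors of ∂_1 are all 1, so H_0 ≅ Z.
  H_1: rank ker ∂_1 − rank ∂_2 = (18 − 6) − 12 = 0, and ∂_2 has invariant factor 2 > 1, so H_1 ≅ Z/2Z.
  H_2: rank ker ∂_2 − rank ∂_3 = (12 − 12) − 0 = 0, and there is no ∂_3, so H_2 ≅ 0.

(K is a triangulation of the real projective plane RP^2.)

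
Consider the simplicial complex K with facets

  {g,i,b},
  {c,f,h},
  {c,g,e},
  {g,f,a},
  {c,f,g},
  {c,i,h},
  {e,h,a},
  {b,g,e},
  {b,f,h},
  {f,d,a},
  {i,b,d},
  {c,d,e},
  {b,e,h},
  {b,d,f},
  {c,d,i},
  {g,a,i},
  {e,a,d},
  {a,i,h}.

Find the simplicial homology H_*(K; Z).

Fix the vertex order a < b < c < d < e < f < g < h < i and write every simplex with vertices in increasing order. Then dim K = 2 and the simplices of K are:

  0-simplices (9): a, b, c, d, e, f, g, h, i
  1-simplices (27): ad, ae, af, ag, ah, ai, bd, be, bf, bg, bh, bi, cd, ce, cf, cg, ch, ci, de, df, di, eg, eh, fg, fh, gi, hi
  2-simplices (18): ade, adf, aeh, afg, agi, ahi, bdf, bdi, beg, beh, bfh, bgi, cde, cdi, ceg, cfg, cfh, chi

so the chain groups are C_0 ≅ Z^9, C_1 ≅ Z^27, C_2 ≅ Z^18.

∂_1: C_1 → C_0 sends each edge [p,q] (with p < q) to q − p.
This gives a 9×27 integer matrix of rank 8; reducing to Smith normal form yields diagonal entries (1,1,1,1,1,1,1,1).

∂_2: C_2 → C_1 sends each 2-simplex [p,q,r] to [q,r] − [p,r] + [p,q]. For instance
  ∂cdi = di − ci + cd,
  ∂ceg = eg − cg + ce.
The 27×18 boundary matrix has rank 17 and Smith normal form diag(1,1,1,1,1,1,1,1,1,1,1,1,1,1,1,1,1).

Reading off H_k = ker ∂_k / im ∂_{k+1}:

  H_0: rank C_0 − rank ∂_1 = 9 − 8 = 1, and the invariant factors of ∂_1 are all 1, so H_0 = Z.
  H_1: rank ker ∂_1 − rank ∂_2 = (27 − 8) − 17 = 2, and the invariant factors of ∂_2 are all 1, so H_1 = Z^2.
  H_2: rank ker ∂_2 − rank ∂_3 = (18 − 17) − 0 = 1, and there is no ∂_3, so H_2 = Z.

As a check, the Euler characteristic is 9 − 27 + 18 = 0, which agrees with 1 − 2 + 1 = 0.

H_0 = Z,  H_1 = Z^2,  H_2 = Z.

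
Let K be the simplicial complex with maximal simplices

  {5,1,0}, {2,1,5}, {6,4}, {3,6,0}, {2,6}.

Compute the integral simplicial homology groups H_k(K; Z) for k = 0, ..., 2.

K has 7 vertices, 10 edges, 3 triangles.
rank ∂_0 = 0, rank ∂_1 = 6 ⇒ b_0 = 7 − 0 − 6 = 1; all invariant factors of ∂_1 are 1 so no torsion. So H_0 = Z.
rank ∂_1 = 6, rank ∂_2 = 3 ⇒ b_1 = 10 − 6 − 3 = 1; all invariant factors of ∂_2 are 1 so no torsion. So H_1 = Z.
rank ∂_2 = 3, rank ∂_3 = 0 ⇒ b_2 = 3 − 3 − 0 = 0. So H_2 = 0.

H_0 ≅ Z,  H_1 ≅ Z,  H_2 = 0.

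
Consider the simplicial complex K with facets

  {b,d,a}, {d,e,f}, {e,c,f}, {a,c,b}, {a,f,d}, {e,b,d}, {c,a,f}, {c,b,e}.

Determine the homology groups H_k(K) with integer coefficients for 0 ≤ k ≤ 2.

K has 6 vertices, 12 edges, 8 triangles.
rank ∂_0 = 0, rank ∂_1 = 5 ⇒ b_0 = 6 − 0 − 5 = 1; all invariant factors of ∂_1 are 1 so no torsion. So H_0 = Z.
rank ∂_1 = 5, rank ∂_2 = 7 ⇒ b_1 = 12 − 5 − 7 = 0; all invariant factors of ∂_2 are 1 so no torsion. So H_1 = 0.
rank ∂_2 = 7, rank ∂_3 = 0 ⇒ b_2 = 8 − 7 − 0 = 1. So H_2 = Z.

H_0 = Z,  H_1 = 0,  H_2 = Z.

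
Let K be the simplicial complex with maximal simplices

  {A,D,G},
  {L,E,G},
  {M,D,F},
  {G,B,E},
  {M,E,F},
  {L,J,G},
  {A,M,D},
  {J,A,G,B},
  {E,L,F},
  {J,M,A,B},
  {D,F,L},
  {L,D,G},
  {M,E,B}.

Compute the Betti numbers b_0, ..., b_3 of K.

b_0 = 1, b_1 = 0, b_2 = 1, b_3 = 0.

Take the total order A < B < D < E < F < G < J < L < M on the vertex set. Then K (dimension 3) consists of the simplices:

  0-simplices (9): A, B, D, E, F, G, J, L, M
  1-simplices (23): AB, AD, AG, AJ, AM, BE, BG, BJ, BM, DF, DG, DL, DM, EF, EG, EL, EM, FL, FM, GJ, GL, JL, JM
  2-simplices (18): ABG, ABJ, ABM, ADG, ADM, AGJ, AJM, BEG, BEM, BGJ, BJM, DFL, DFM, DGL, EFL, EFM, EGL, GJL
  3-simplices (2): ABGJ, ABJM

giving chain groups C_0 ≅ Z^9, C_1 ≅ Z^23, C_2 ≅ Z^18, C_3 ≅ Z^2.

The boundary map ∂_1: C_1 → C_0 maps an edge to its endpoints' difference, ∂[p,q] = q − p. For instance
  ∂BG = G − B.
This gives a 9×23 integer matrix of rank 8; reducing to Smith normal form yields diagonal entries (1,1,1,1,1,1,1,1).

∂_2: C_2 → C_1 maps a triangle to the signed sum of its edges. For instance
  ∂DGL = GL − DL + DG,
  ∂DFM = FM − DM + DF.
As a 23×18 matrix over Z this has rank 15, with invariant factors (1,1,1,1,1,1,1,1,1,1,1,1,1,1,1).

Boundary ∂_3: C_3 → C_2 sends each 3-simplex σ to the alternating sum Σ_i (−1)^i (σ with its i-th vertex removed). For instance
  ∂ABJM = BJM − AJM + ABM − ABJ,
  ∂ABGJ = BGJ − AGJ + ABJ − ABG.
The resulting 18×2 matrix has rank 2, and its Smith normal form has invariant factors (1,1).

Now H_k = ker ∂_k / im ∂_{k+1}, so:

  H_0: rank C_0 − rank ∂_1 = 9 − 8 = 1, and the invariant factors of ∂_1 are all 1, so H_0 = Z.
  H_1: rank ker ∂_1 − rank ∂_2 = (23 − 8) − 15 = 0, and the invariant factors of ∂_2 are all 1, so H_1 = 0.
  H_2: rank ker ∂_2 − rank ∂_3 = (18 − 15) − 2 = 1, and the invariant factors of ∂_3 are all 1, so H_2 = Z.
  H_3: rank ker ∂_3 − rank ∂_4 = (2 − 2) − 0 = 0, and there is no ∂_4, so H_3 = 0.

Hence the Betti numbers are b_0 = 1, b_1 = 0, b_2 = 1, b_3 = 0.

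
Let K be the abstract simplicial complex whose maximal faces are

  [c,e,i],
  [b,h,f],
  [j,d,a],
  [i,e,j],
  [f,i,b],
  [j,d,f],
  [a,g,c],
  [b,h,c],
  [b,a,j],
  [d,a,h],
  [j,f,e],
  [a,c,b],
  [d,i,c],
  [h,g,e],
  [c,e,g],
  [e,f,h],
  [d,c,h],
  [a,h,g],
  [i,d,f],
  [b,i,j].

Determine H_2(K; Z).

Fix the vertex order a < b < c < d < e < f < g < h < i < j and write every simplex with vertices in increasing order. Then dim K = 2 and the simplices of K are:

  0-simplices (10): a, b, c, d, e, f, g, h, i, j
  1-simplices (30): ab, ac, ad, ag, ah, aj, bc, bf, bh, bi, bj, cd, ce, cg, ch, ci, df, dh, di, dj, ef, eg, eh, ei, ej, fh, fi, fj, gh, ij
  2-simplices (20): abc, abj, acg, adh, adj, agh, bch, bfh, bfi, bij, cdh, cdi, ceg, cei, dfi, dfj, efh, efj, egh, eij

Hence C_0 ≅ Z^10, C_1 ≅ Z^30, C_2 ≅ Z^20.

The boundary map ∂_1: C_1 → C_0 sends each edge [p,q] (with p < q) to q − p.
The 10×30 boundary matrix has rank 9 and Smith normal form diag(1,1,1,1,1,1,1,1,1).

The boundary map ∂_2: C_2 → C_1 sends each 2-simplex [p,q,r] to [q,r] − [p,r] + [p,q]. For instance
  ∂eij = ij − ej + ei,
  ∂dfi = fi − di + df.
This gives a 30×20 integer matrix of rank 20; reducing to Smith normal form yields diagonal entries (1,1,1,1,1,1,1,1,1,1,1,1,1,1,1,1,1,1,1,2).

Reading off H_k = ker ∂_k / im ∂_{k+1}:

  H_2: rank ker ∂_2 − rank ∂_3 = (20 − 20) − 0 = 0, and there is no ∂_3, so H_2 ≅ 0.

(K is a triangulation of the Klein bottle.)

H_2 = 0.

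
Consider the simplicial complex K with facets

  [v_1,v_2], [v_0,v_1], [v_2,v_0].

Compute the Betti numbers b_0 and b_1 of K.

b_0 = 1, b_1 = 1.

Fix the vertex order v_0 < v_1 < v_2 and write every simplex with vertices in increasing order. Then dim K = 1 and the simplices of K are:

  0-simplices (3): [v_0], [v_1], [v_2]
  1-simplices (3): [v_0,v_1], [v_0,v_2], [v_1,v_2]

Hence C_0 ≅ Z^3, C_1 ≅ Z^3.

Boundary ∂_1: C_1 → C_0 is given by ∂[p,q] = [q] − [p]. For instance
  ∂[v_1,v_2] = [v_2] − [v_1].
As a 3×3 matrix over Z this has rank 2, with invariant factors (1,1).

From H_k ≅ ker(∂_k) / im(∂_{k+1}) we obtain:

  H_0: rank C_0 − rank ∂_1 = 3 − 2 = 1, and the invariant factors of ∂_1 are all 1, so H_0 ≅ Z.
  H_1: rank ker ∂_1 − rank ∂_2 = (3 − 2) − 0 = 1, and there is no ∂_2, so H_1 ≅ Z.

(K is a triangulation of the circle S^1.)

Hence the Betti numbers are b_0 = 1, b_1 = 1.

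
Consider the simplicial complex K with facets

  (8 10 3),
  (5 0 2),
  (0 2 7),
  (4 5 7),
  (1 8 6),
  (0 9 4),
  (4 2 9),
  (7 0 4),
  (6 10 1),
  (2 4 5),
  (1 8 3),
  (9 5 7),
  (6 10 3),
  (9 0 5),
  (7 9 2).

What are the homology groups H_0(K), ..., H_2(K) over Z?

We work with the vertex ordering 0 < 1 < 2 < 3 < 4 < 5 < 6 < 7 < 8 < 9 < 10. The simplices of K, each written with vertices in increasing order, are:

  0-simplices (11): [0], [1], [2], [3], [4], [5], [6], [7], [8], [9], [10]
  1-simplices (25): (25 of them)
  2-simplices (15): [0,2,5], [0,2,7], [0,4,7], [0,4,9], [0,5,9], [1,3,8], [1,6,8], [1,6,10], [2,4,5], [2,4,9], [2,7,9], [3,6,10], [3,8,10], [4,5,7], [5,7,9]

so the chain groups are C_0 ≅ Z^11, C_1 ≅ Z^25, C_2 ≅ Z^15.

Boundary ∂_1: C_1 → C_0 is given by ∂[p,q] = [q] − [p]. For instance
  ∂[2,9] = [9] − [2].
The 11×25 boundary matrix has rank 9 and Smith normal form diag(1,1,1,1,1,1,1,1,1).

∂_2: C_2 → C_1 acts by ∂[p,q,r] = [q,r] − [p,r] + [p,q]. For instance
  ∂[0,4,7] = [4,7] − [0,7] + [0,4],
  ∂[2,4,5] = [4,5] − [2,5] + [2,4].
The resulting 25×15 matrix has rank 15, and its Smith normal form has invariant factors (1,1,1,1,1,1,1,1,1,1,1,1,1,1,2).

Computing H_k = (kernel of ∂_k) / (image of ∂_{k+1}):

  H_0: rank C_0 − rank ∂_1 = 11 − 9 = 2, and the invariant factors of ∂_1 are all 1, so H_0 = Z^2.
  H_1: rank ker ∂_1 − rank ∂_2 = (25 − 9) − 15 = 1, and ∂_2 has invariant factor 2 > 1, so H_1 = Z ⊕ Z/2.
  H_2: rank ker ∂_2 − rank ∂_3 = (15 − 15) − 0 = 0, and there is no ∂_3, so H_2 = 0.

(K is a triangulation of the disjoint union of the real projective plane RP^2 and the Möbius band.)

H_0 ≅ Z^2,  H_1 ≅ Z ⊕ Z/2,  H_2 = 0.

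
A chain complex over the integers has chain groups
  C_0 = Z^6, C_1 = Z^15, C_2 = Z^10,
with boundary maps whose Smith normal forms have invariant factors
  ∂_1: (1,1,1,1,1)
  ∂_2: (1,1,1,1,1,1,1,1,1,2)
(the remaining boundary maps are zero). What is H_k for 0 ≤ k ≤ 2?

H_0 = Z,  H_1 = Z/2,  H_2 = 0.

H_0: b_0 = 6 − 0 − 5 = 1; torsion from ∂_1 factors > 1: none. So H_0 = Z.
H_1: b_1 = 15 − 5 − 10 = 0; torsion from ∂_2 factors > 1: [2]. So H_1 = Z/2.
H_2: b_2 = 10 − 10 − 0 = 0; torsion from ∂_3 factors > 1: none. So H_2 = 0.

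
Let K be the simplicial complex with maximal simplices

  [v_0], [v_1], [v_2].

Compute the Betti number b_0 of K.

b_0 = 3.

We work with the vertex ordering v_0 < v_1 < v_2. The simplices of K, each written with vertices in increasing order, are:

  0-simplices (3): [v_0], [v_1], [v_2]

giving chain groups C_0 ≅ Z^3.

Reading off H_k = ker ∂_k / im ∂_{k+1}:

  H_0: rank C_0 − rank ∂_1 = 3 − 0 = 3, and there is no ∂_1, so H_0 ≅ Z^3.

(K is a triangulation of a set of 3 points.)

Hence the Betti numbers are b_0 = 3.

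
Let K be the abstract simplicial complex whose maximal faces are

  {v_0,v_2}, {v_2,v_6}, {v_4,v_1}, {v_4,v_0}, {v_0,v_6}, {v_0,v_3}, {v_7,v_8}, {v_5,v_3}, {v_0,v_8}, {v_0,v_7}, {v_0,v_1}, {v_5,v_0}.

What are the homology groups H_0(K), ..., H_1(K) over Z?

H_0 = Z,  H_1 = Z^4.

Order the vertices as v_0 < v_1 < v_2 < v_3 < v_4 < v_5 < v_6 < v_7 < v_8. Listing each simplex with vertices in this order, K has dimension 1 with simplices:

  0-simplices (9): [v_0], [v_1], [v_2], [v_3], [v_4], [v_5], [v_6], [v_7], [v_8]
  1-simplices (12): [v_0,v_1], [v_0,v_2], [v_0,v_3], [v_0,v_4], [v_0,v_5], [v_0,v_6], [v_0,v_7], [v_0,v_8], [v_1,v_4], [v_2,v_6], [v_3,v_5], [v_7,v_8]

giving chain groups C_0 ≅ Z^9, C_1 ≅ Z^12.

Boundary ∂_1: C_1 → C_0 is given by ∂[p,q] = [q] − [p]. For instance
  ∂[v_0,v_2] = [v_2] − [v_0].
The resulting 9×12 matrix has rank 8, and its Smith normal form has invariant factors (1,1,1,1,1,1,1,1).

Now H_k = ker ∂_k / im ∂_{k+1}, so:

  H_0: rank C_0 − rank ∂_1 = 9 − 8 = 1, and the invariant factors of ∂_1 are all 1, so H_0 ≅ Z.
  H_1: rank ker ∂_1 − rank ∂_2 = (12 − 8) − 0 = 4, and there is no ∂_2, so H_1 ≅ Z^4.

As a check, the Euler characteristic is 9 − 12 = -3, which agrees with 1 − 4 = -3.
(K is a triangulation of a wedge of 4 circles.)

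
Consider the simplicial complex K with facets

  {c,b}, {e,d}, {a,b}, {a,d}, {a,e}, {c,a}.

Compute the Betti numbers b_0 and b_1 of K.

K has 5 vertices, 6 edges.
rank ∂_0 = 0, rank ∂_1 = 4 ⇒ b_0 = 5 − 0 − 4 = 1; all invariant factors of ∂_1 are 1 so no torsion. So H_0 ≅ Z.
rank ∂_1 = 4, rank ∂_2 = 0 ⇒ b_1 = 6 − 4 − 0 = 2. So H_1 ≅ Z^2.

b_0 = 1, b_1 = 2.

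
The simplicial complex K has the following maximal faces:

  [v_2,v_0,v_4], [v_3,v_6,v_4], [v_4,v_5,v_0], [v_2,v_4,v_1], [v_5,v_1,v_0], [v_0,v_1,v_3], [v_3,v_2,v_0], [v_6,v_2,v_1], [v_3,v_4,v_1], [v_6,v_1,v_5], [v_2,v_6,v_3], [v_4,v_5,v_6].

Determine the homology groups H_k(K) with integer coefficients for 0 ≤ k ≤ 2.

H_0 ≅ Z,  H_1 ≅ Z/2,  H_2 = 0.

Order the vertices as v_0 < v_1 < v_2 < v_3 < v_4 < v_5 < v_6. Listing each simplex with vertices in this order, K has dimension 2 with simplices:

  0-simplices (7): [v_0], [v_1], [v_2], [v_3], [v_4], [v_5], [v_6]
  1-simplices (18): (18 of them)
  2-simplices (12): (12 of them)

giving chain groups C_0 ≅ Z^7, C_1 ≅ Z^18, C_2 ≅ Z^12.

Boundary ∂_1: C_1 → C_0 is given by ∂[p,q] = [q] − [p].
The resulting 7×18 matrix has rank 6, and its Smith normal form has invariant factors (1,1,1,1,1,1).

∂_2: C_2 → C_1 acts by ∂[p,q,r] = [q,r] − [p,r] + [p,q]. For instance
  ∂[v_0,v_2,v_4] = [v_2,v_4] − [v_0,v_4] + [v_0,v_2],
  ∂[v_0,v_1,v_3] = [v_1,v_3] − [v_0,v_3] + [v_0,v_1].
This gives a 18×12 integer matrix of rank 12; reducing to Smith normal form yields diagonal entries (1,1,1,1,1,1,1,1,1,1,1,2).

Reading off H_k = ker ∂_k / im ∂_{k+1}:

  H_0: rank C_0 − rank ∂_1 = 7 − 6 = 1, and the invariant factors of ∂_1 are all 1, so H_0 ≅ Z.
  H_1: rank ker ∂_1 − rank ∂_2 = (18 − 6) − 12 = 0, and ∂_2 has invariant factor 2 > 1, so H_1 ≅ Z/2.
  H_2: rank ker ∂_2 − rank ∂_3 = (12 − 12) − 0 = 0, and there is no ∂_3, so H_2 ≅ 0.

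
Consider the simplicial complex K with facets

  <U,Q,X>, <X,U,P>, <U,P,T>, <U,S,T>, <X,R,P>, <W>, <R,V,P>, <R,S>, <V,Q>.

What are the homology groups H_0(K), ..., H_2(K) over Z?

H_0 ≅ Z^2,  H_1 ≅ Z^2,  H_2 = 0.

Order the vertices as P < Q < R < S < T < U < V < W < X. Listing each simplex with vertices in this order, K has dimension 2 with simplices:

  0-simplices (9): P, Q, R, S, T, U, V, W, X
  1-simplices (15): PR, PT, PU, PV, PX, QU, QV, QX, RS, RV, RX, ST, SU, TU, UX
  2-simplices (6): PRV, PRX, PTU, PUX, QUX, STU

giving chain groups C_0 ≅ Z^9, C_1 ≅ Z^15, C_2 ≅ Z^6.

∂_1: C_1 → C_0 is given by ∂[p,q] = [q] − [p].
As a 9×15 matrix over Z this has rank 7, with invariant factors (1,1,1,1,1,1,1).

Boundary ∂_2: C_2 → C_1 acts by ∂[p,q,r] = [q,r] − [p,r] + [p,q]. For instance
  ∂PTU = TU − PU + PT,
  ∂PRV = RV − PV + PR.
As a 15×6 matrix over Z this has rank 6, with invariant factors (1,1,1,1,1,1).

Computing H_k = (kernel of ∂_k) / (image of ∂_{k+1}):

  H_0: rank C_0 − rank ∂_1 = 9 − 7 = 2, and the invariant factors of ∂_1 are all 1, so H_0 = Z^2.
  H_1: rank ker ∂_1 − rank ∂_2 = (15 − 7) − 6 = 2, and the invariant factors of ∂_2 are all 1, so H_1 = Z^2.
  H_2: rank ker ∂_2 − rank ∂_3 = (6 − 6) − 0 = 0, and there is no ∂_3, so H_2 = 0.

As a check, the Euler characteristic is 9 − 15 + 6 = 0, which agrees with 2 − 2 + 0 = 0.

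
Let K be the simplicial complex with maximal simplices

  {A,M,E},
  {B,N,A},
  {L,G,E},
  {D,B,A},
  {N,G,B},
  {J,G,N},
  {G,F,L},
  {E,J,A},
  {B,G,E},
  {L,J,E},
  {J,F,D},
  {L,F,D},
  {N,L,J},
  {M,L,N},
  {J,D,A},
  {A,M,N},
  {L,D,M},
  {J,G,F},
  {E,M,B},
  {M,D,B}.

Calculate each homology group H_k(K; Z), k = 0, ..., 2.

K has 10 vertices, 30 edges, 20 triangles.
rank ∂_0 = 0, rank ∂_1 = 9 ⇒ b_0 = 10 − 0 − 9 = 1; all invariant factors of ∂_1 are 1 so no torsion. So H_0 = Z.
rank ∂_1 = 9, rank ∂_2 = 20 ⇒ b_1 = 30 − 9 − 20 = 1; ∂_2 has invariant factor(s) [2] giving torsion. So H_1 = Z ⊕ Z_2.
rank ∂_2 = 20, rank ∂_3 = 0 ⇒ b_2 = 20 − 20 − 0 = 0. So H_2 = 0.

H_0 = Z,  H_1 = Z ⊕ Z_2,  H_2 = 0.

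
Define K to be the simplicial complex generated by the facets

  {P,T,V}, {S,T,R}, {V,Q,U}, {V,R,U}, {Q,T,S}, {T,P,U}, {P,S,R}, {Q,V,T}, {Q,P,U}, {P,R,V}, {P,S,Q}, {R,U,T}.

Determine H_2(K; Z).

Order the vertices as P < Q < R < S < T < U < V. Listing each simplex with vertices in this order, K has dimension 2 with simplices:

  0-simplices (7): P, Q, R, S, T, U, V
  1-simplices (18): PQ, PR, PS, PT, PU, PV, QS, QT, QU, QV, RS, RT, RU, RV, ST, TU, TV, UV
  2-simplices (12): PQS, PQU, PRS, PRV, PTU, PTV, QST, QTV, QUV, RST, RTU, RUV

so the chain groups are C_0 ≅ Z^7, C_1 ≅ Z^18, C_2 ≅ Z^12.

Boundary ∂_1: C_1 → C_0 maps an edge to its endpoints' difference, ∂[p,q] = q − p. For instance
  ∂QV = V − Q.
The 7×18 boundary matrix has rank 6 and Smith normal form diag(1,1,1,1,1,1).

Boundary ∂_2: C_2 → C_1 acts by ∂[p,q,r] = [q,r] − [p,r] + [p,q]. For instance
  ∂PTV = TV − PV + PT,
  ∂RST = ST − RT + RS.
This gives a 18×12 integer matrix of rank 12; reducing to Smith normal form yields diagonal entries (1,1,1,1,1,1,1,1,1,1,1,2).

Computing H_k = (kernel of ∂_k) / (image of ∂_{k+1}):

  H_2: rank ker ∂_2 − rank ∂_3 = (12 − 12) − 0 = 0, and there is no ∂_3, so H_2 ≅ 0.

H_2 ≅ 0.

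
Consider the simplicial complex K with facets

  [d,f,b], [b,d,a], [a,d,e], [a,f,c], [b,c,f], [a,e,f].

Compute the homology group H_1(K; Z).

Take the total order a < b < c < d < e < f on the vertex set. Then K (dimension 2) consists of the simplices:

  0-simplices (6): a, b, c, d, e, f
  1-simplices (12): ab, ac, ad, ae, af, bc, bd, bf, cf, de, df, ef
  2-simplices (6): abd, acf, ade, aef, bcf, bdf

so the chain groups are C_0 ≅ Z^6, C_1 ≅ Z^12, C_2 ≅ Z^6.

Boundary ∂_1: C_1 → C_0 is given by ∂[p,q] = [q] − [p].
The 6×12 boundary matrix has rank 5 and Smith normal form diag(1,1,1,1,1).

The boundary map ∂_2: C_2 → C_1 acts by ∂[p,q,r] = [q,r] − [p,r] + [p,q]. For instance
  ∂bdf = df − bf + bd,
  ∂bcf = cf − bf + bc.
The 12×6 boundary matrix has rank 6 and Smith normal form diag(1,1,1,1,1,1).

Now H_k = ker ∂_k / im ∂_{k+1}, so:

  H_1: rank ker ∂_1 − rank ∂_2 = (12 − 5) − 6 = 1, and the invariant factors of ∂_2 are all 1, so H_1 ≅ Z.

(K is a triangulation of the cylinder S^1 x I.)

H_1 ≅ Z.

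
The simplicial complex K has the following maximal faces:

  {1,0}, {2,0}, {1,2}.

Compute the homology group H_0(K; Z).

H_0 ≅ Z.

Take the total order 0 < 1 < 2 on the vertex set. Then K (dimension 1) consists of the simplices:

  0-simplices (3): [0], [1], [2]
  1-simplices (3): [0,1], [0,2], [1,2]

giving chain groups C_0 ≅ Z^3, C_1 ≅ Z^3.

Boundary ∂_1: C_1 → C_0 maps an edge to its endpoints' difference, ∂[p,q] = q − p.
The resulting 3×3 matrix has rank 2, and its Smith normal form has invariant factors (1,1).

Computing H_k = (kernel of ∂_k) / (image of ∂_{k+1}):

  H_0: rank C_0 − rank ∂_1 = 3 − 2 = 1, and the invariant factors of ∂_1 are all 1, so H_0 = Z.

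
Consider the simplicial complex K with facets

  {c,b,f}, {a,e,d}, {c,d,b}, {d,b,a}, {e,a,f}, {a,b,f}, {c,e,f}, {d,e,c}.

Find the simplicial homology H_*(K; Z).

H_0 ≅ Z,  H_1 = 0,  H_2 ≅ Z.

Take the total order a < b < c < d < e < f on the vertex set. Then K (dimension 2) consists of the simplices:

  0-simplices (6): a, b, c, d, e, f
  1-simplices (12): ab, ad, ae, af, bc, bd, bf, cd, ce, cf, de, ef
  2-simplices (8): abd, abf, ade, aef, bcd, bcf, cde, cef

Hence C_0 ≅ Z^6, C_1 ≅ Z^12, C_2 ≅ Z^8.

The boundary map ∂_1: C_1 → C_0 is given by ∂[p,q] = [q] − [p]. For instance
  ∂ce = e − c.
As a 6×12 matrix over Z this has rank 5, with invariant factors (1,1,1,1,1).

The boundary map ∂_2: C_2 → C_1 maps a triangle to the signed sum of its edges. For instance
  ∂bcd = cd − bd + bc,
  ∂aef = ef − af + ae.
The resulting 12×8 matrix has rank 7, and its Smith normal form has invariant factors (1,1,1,1,1,1,1).

Now H_k = ker ∂_k / im ∂_{k+1}, so:

  H_0: rank C_0 − rank ∂_1 = 6 − 5 = 1, and the invariant factors of ∂_1 are all 1, so H_0 = Z.
  H_1: rank ker ∂_1 − rank ∂_2 = (12 − 5) − 7 = 0, and the invariant factors of ∂_2 are all 1, so H_1 = 0.
  H_2: rank ker ∂_2 − rank ∂_3 = (8 − 7) − 0 = 1, and there is no ∂_3, so H_2 = Z.

As a check, the Euler characteristic is 6 − 12 + 8 = 2, which agrees with 1 − 0 + 1 = 2.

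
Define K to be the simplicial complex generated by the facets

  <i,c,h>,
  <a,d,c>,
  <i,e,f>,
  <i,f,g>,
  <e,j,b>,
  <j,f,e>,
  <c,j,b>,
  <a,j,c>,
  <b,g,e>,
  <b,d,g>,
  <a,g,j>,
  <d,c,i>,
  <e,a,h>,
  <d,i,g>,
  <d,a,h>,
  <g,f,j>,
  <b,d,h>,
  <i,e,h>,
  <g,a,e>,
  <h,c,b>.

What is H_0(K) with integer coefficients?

H_0 = Z.

Take the total order a < b < c < d < e < f < g < h < i < j on the vertex set. Then K (dimension 2) consists of the simplices:

  0-simplices (10): a, b, c, d, e, f, g, h, i, j
  1-simplices (30): ac, ad, ae, ag, ah, aj, bc, bd, be, bg, bh, bj, cd, ch, ci, cj, dg, dh, di, ef, eg, eh, ei, ej, fg, fi, fj, gi, gj, hi
  2-simplices (20): acd, acj, adh, aeg, aeh, agj, bch, bcj, bdg, bdh, beg, bej, cdi, chi, dgi, efi, efj, ehi, fgi, fgj

giving chain groups C_0 ≅ Z^10, C_1 ≅ Z^30, C_2 ≅ Z^20.

The boundary map ∂_1: C_1 → C_0 maps an edge to its endpoints' difference, ∂[p,q] = q − p.
As a 10×30 matrix over Z this has rank 9, with invariant factors (1,1,1,1,1,1,1,1,1).

∂_2: C_2 → C_1 acts by ∂[p,q,r] = [q,r] − [p,r] + [p,q]. For instance
  ∂bdh = dh − bh + bd,
  ∂acj = cj − aj + ac.
The resulting 30×20 matrix has rank 20, and its Smith normal form has invariant factors (1,1,1,1,1,1,1,1,1,1,1,1,1,1,1,1,1,1,1,2).

Reading off H_k = ker ∂_k / im ∂_{k+1}:

  H_0: rank C_0 − rank ∂_1 = 10 − 9 = 1, and the invariant factors of ∂_1 are all 1, so H_0 ≅ Z.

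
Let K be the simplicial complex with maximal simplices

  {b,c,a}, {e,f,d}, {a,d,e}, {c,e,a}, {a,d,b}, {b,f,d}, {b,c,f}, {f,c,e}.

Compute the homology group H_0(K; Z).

K has 6 vertices, 12 edges, 8 triangles.
rank ∂_0 = 0, rank ∂_1 = 5 ⇒ b_0 = 6 − 0 − 5 = 1; all invariant factors of ∂_1 are 1 so no torsion. So H_0 ≅ Z.

H_0 ≅ Z.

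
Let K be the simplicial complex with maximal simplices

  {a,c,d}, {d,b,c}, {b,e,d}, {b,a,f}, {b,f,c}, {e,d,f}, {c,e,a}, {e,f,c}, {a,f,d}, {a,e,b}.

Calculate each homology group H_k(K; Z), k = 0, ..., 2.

Fix the vertex order a < b < c < d < e < f and write every simplex with vertices in increasing order. Then dim K = 2 and the simplices of K are:

  0-simplices (6): a, b, c, d, e, f
  1-simplices (15): ab, ac, ad, ae, af, bc, bd, be, bf, cd, ce, cf, de, df, ef
  2-simplices (10): abe, abf, acd, ace, adf, bcd, bcf, bde, cef, def

Hence C_0 ≅ Z^6, C_1 ≅ Z^15, C_2 ≅ Z^10.

Boundary ∂_1: C_1 → C_0 sends each edge [p,q] (with p < q) to q − p.
As a 6×15 matrix over Z this has rank 5, with invariant factors (1,1,1,1,1).

Boundary ∂_2: C_2 → C_1 sends each 2-simplex [p,q,r] to [q,r] − [p,r] + [p,q]. For instance
  ∂def = ef − df + de,
  ∂bcd = cd − bd + bc.
This gives a 15×10 integer matrix of rank 10; reducing to Smith normal form yields diagonal entries (1,1,1,1,1,1,1,1,1,2).

Computing H_k = (kernel of ∂_k) / (image of ∂_{k+1}):

  H_0: rank C_0 − rank ∂_1 = 6 − 5 = 1, and the invariant factors of ∂_1 are all 1, so H_0 ≅ Z.
  H_1: rank ker ∂_1 − rank ∂_2 = (15 − 5) − 10 = 0, and ∂_2 has invariant factor 2 > 1, so H_1 ≅ Z/2.
  H_2: rank ker ∂_2 − rank ∂_3 = (10 − 10) − 0 = 0, and there is no ∂_3, so H_2 ≅ 0.

H_0 = Z,  H_1 = Z/2,  H_2 = 0.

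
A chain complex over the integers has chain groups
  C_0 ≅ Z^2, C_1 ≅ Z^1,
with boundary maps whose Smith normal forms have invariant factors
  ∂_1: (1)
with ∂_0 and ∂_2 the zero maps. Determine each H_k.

H_0: b_0 = 2 − 0 − 1 = 1; torsion from ∂_1 factors > 1: none. So H_0 = Z.
H_1: b_1 = 1 − 1 − 0 = 0; torsion from ∂_2 factors > 1: none. So H_1 = 0.

H_0 = Z,  H_1 = 0.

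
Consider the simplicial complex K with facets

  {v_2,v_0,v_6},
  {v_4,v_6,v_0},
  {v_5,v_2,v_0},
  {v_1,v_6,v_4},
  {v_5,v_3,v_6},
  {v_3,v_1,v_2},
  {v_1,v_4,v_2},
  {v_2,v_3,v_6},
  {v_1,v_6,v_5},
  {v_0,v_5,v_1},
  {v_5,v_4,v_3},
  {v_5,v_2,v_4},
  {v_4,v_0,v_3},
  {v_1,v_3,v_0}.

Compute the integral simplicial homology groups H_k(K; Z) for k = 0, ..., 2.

H_0 = Z,  H_1 = Z^2,  H_2 = Z.

Take the total order v_0 < v_1 < v_2 < v_3 < v_4 < v_5 < v_6 on the vertex set. Then K (dimension 2) consists of the simplices:

  0-simplices (7): [v_0], [v_1], [v_2], [v_3], [v_4], [v_5], [v_6]
  1-simplices (21): (21 of them)
  2-simplices (14): (14 of them)

so the chain groups are C_0 ≅ Z^7, C_1 ≅ Z^21, C_2 ≅ Z^14.

The boundary map ∂_1: C_1 → C_0 maps an edge to its endpoints' difference, ∂[p,q] = q − p. For instance
  ∂[v_2,v_5] = [v_5] − [v_2].
The resulting 7×21 matrix has rank 6, and its Smith normal form has invariant factors (1,1,1,1,1,1).

Boundary ∂_2: C_2 → C_1 maps a triangle to the signed sum of its edges. For instance
  ∂[v_0,v_4,v_6] = [v_4,v_6] − [v_0,v_6] + [v_0,v_4],
  ∂[v_1,v_5,v_6] = [v_5,v_6] − [v_1,v_6] + [v_1,v_5].
As a 21×14 matrix over Z this has rank 13, with invariant factors (1,1,1,1,1,1,1,1,1,1,1,1,1).

Now H_k = ker ∂_k / im ∂_{k+1}, so:

  H_0: rank C_0 − rank ∂_1 = 7 − 6 = 1, and the invariant factors of ∂_1 are all 1, so H_0 = Z.
  H_1: rank ker ∂_1 − rank ∂_2 = (21 − 6) − 13 = 2, and the invariant factors of ∂_2 are all 1, so H_1 = Z^2.
  H_2: rank ker ∂_2 − rank ∂_3 = (14 − 13) − 0 = 1, and there is no ∂_3, so H_2 = Z.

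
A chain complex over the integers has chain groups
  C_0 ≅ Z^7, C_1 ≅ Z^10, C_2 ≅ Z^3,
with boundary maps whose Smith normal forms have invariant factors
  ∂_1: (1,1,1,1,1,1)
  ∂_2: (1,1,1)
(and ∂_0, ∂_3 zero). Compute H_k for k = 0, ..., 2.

H_0: b_0 = 7 − 0 − 6 = 1; torsion from ∂_1 factors > 1: none. So H_0 ≅ Z.
H_1: b_1 = 10 − 6 − 3 = 1; torsion from ∂_2 factors > 1: none. So H_1 ≅ Z.
H_2: b_2 = 3 − 3 − 0 = 0; torsion from ∂_3 factors > 1: none. So H_2 ≅ 0.

H_0 ≅ Z,  H_1 ≅ Z,  H_2 = 0.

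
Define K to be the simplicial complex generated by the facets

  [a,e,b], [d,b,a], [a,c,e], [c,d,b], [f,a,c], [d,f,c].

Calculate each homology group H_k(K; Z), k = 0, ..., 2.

We work with the vertex ordering a < b < c < d < e < f. The simplices of K, each written with vertices in increasing order, are:

  0-simplices (6): a, b, c, d, e, f
  1-simplices (12): ab, ac, ad, ae, af, bc, bd, be, cd, ce, cf, df
  2-simplices (6): abd, abe, ace, acf, bcd, cdf

so the chain groups are C_0 ≅ Z^6, C_1 ≅ Z^12, C_2 ≅ Z^6.

Boundary ∂_1: C_1 → C_0 sends each edge [p,q] (with p < q) to q − p.
This gives a 6×12 integer matrix of rank 5; reducing to Smith normal form yields diagonal entries (1,1,1,1,1).

Boundary ∂_2: C_2 → C_1 sends each 2-simplex [p,q,r] to [q,r] − [p,r] + [p,q]. For instance
  ∂bcd = cd − bd + bc,
  ∂abe = be − ae + ab.
The 12×6 boundary matrix has rank 6 and Smith normal form diag(1,1,1,1,1,1).

Reading off H_k = ker ∂_k / im ∂_{k+1}:

  H_0: rank C_0 − rank ∂_1 = 6 − 5 = 1, and the invariant factors of ∂_1 are all 1, so H_0 = Z.
  H_1: rank ker ∂_1 − rank ∂_2 = (12 − 5) − 6 = 1, and the invariant factors of ∂_2 are all 1, so H_1 = Z.
  H_2: rank ker ∂_2 − rank ∂_3 = (6 − 6) − 0 = 0, and there is no ∂_3, so H_2 = 0.

(K is a triangulation of the cylinder S^1 x I.)

H_0 ≅ Z,  H_1 ≅ Z,  H_2 = 0.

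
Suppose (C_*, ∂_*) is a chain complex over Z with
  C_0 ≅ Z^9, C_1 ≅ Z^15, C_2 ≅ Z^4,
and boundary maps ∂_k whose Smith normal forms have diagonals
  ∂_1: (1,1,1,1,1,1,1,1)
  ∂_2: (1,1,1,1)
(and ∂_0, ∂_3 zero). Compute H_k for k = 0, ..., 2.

H_0 ≅ Z,  H_1 ≅ Z^3,  H_2 = 0.

H_0: b_0 = 9 − 0 − 8 = 1; torsion from ∂_1 factors > 1: none. So H_0 ≅ Z.
H_1: b_1 = 15 − 8 − 4 = 3; torsion from ∂_2 factors > 1: none. So H_1 ≅ Z^3.
H_2: b_2 = 4 − 4 − 0 = 0; torsion from ∂_3 factors > 1: none. So H_2 ≅ 0.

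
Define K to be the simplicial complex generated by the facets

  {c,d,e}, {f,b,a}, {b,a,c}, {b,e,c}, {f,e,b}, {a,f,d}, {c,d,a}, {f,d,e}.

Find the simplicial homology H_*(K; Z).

H_0 = Z,  H_1 = 0,  H_2 = Z.

Order the vertices as a < b < c < d < e < f. Listing each simplex with vertices in this order, K has dimension 2 with simplices:

  0-simplices (6): a, b, c, d, e, f
  1-simplices (12): ab, ac, ad, af, bc, be, bf, cd, ce, de, df, ef
  2-simplices (8): abc, abf, acd, adf, bce, bef, cde, def

Hence C_0 ≅ Z^6, C_1 ≅ Z^12, C_2 ≅ Z^8.

The boundary map ∂_1: C_1 → C_0 is given by ∂[p,q] = [q] − [p].
As a 6×12 matrix over Z this has rank 5, with invariant factors (1,1,1,1,1).

The boundary map ∂_2: C_2 → C_1 maps a triangle to the signed sum of its edges. For instance
  ∂acd = cd − ad + ac,
  ∂adf = df − af + ad.
This gives a 12×8 integer matrix of rank 7; reducing to Smith normal form yields diagonal entries (1,1,1,1,1,1,1).

Computing H_k = (kernel of ∂_k) / (image of ∂_{k+1}):

  H_0: rank C_0 − rank ∂_1 = 6 − 5 = 1, and the invariant factors of ∂_1 are all 1, so H_0 = Z.
  H_1: rank ker ∂_1 − rank ∂_2 = (12 − 5) − 7 = 0, and the invariant factors of ∂_2 are all 1, so H_1 = 0.
  H_2: rank ker ∂_2 − rank ∂_3 = (8 − 7) − 0 = 1, and there is no ∂_3, so H_2 = Z.

(K is a triangulation of the 2-sphere S^2.)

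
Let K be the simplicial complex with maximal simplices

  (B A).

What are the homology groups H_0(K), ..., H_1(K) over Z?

K has 2 vertices, 1 edge.
rank ∂_0 = 0, rank ∂_1 = 1 ⇒ b_0 = 2 − 0 − 1 = 1; all invariant factors of ∂_1 are 1 so no torsion. So H_0 ≅ Z.
rank ∂_1 = 1, rank ∂_2 = 0 ⇒ b_1 = 1 − 1 − 0 = 0. So H_1 ≅ 0.

H_0 = Z,  H_1 = 0.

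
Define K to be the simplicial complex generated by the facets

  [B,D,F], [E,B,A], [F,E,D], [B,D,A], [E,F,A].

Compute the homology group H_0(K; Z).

Fix the vertex order A < B < D < E < F and write every simplex with vertices in increasing order. Then dim K = 2 and the simplices of K are:

  0-simplices (5): A, B, D, E, F
  1-simplices (10): AB, AD, AE, AF, BD, BE, BF, DE, DF, EF
  2-simplices (5): ABD, ABE, AEF, BDF, DEF

so the chain groups are C_0 ≅ Z^5, C_1 ≅ Z^10, C_2 ≅ Z^5.

Boundary ∂_1: C_1 → C_0 maps an edge to its endpoints' difference, ∂[p,q] = q − p.
The resulting 5×10 matrix has rank 4, and its Smith normal form has invariant factors (1,1,1,1).

The boundary map ∂_2: C_2 → C_1 acts by ∂[p,q,r] = [q,r] − [p,r] + [p,q]. For instance
  ∂DEF = EF − DF + DE,
  ∂ABD = BD − AD + AB.
As a 10×5 matrix over Z this has rank 5, with invariant factors (1,1,1,1,1).

Now H_k = ker ∂_k / im ∂_{k+1}, so:

  H_0: rank C_0 − rank ∂_1 = 5 − 4 = 1, and the invariant factors of ∂_1 are all 1, so H_0 ≅ Z.

(K is a triangulation of the Möbius band.)

H_0 ≅ Z.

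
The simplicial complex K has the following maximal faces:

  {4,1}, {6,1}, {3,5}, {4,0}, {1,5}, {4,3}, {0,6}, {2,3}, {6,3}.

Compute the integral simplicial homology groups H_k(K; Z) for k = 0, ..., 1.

H_0 ≅ Z,  H_1 ≅ Z^3.

K has 7 vertices, 9 edges.
rank ∂_0 = 0, rank ∂_1 = 6 ⇒ b_0 = 7 − 0 − 6 = 1; all invariant factors of ∂_1 are 1 so no torsion. So H_0 ≅ Z.
rank ∂_1 = 6, rank ∂_2 = 0 ⇒ b_1 = 9 − 6 − 0 = 3. So H_1 ≅ Z^3.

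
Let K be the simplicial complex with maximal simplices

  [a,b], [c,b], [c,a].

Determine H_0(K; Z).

We work with the vertex ordering a < b < c. The simplices of K, each written with vertices in increasing order, are:

  0-simplices (3): a, b, c
  1-simplices (3): ab, ac, bc

so the chain groups are C_0 ≅ Z^3, C_1 ≅ Z^3.

The boundary map ∂_1: C_1 → C_0 sends each edge [p,q] (with p < q) to q − p. For instance
  ∂bc = c − b.
This gives a 3×3 integer matrix of rank 2; reducing to Smith normal form yields diagonal entries (1,1).

From H_k ≅ ker(∂_k) / im(∂_{k+1}) we obtain:

  H_0: rank C_0 − rank ∂_1 = 3 − 2 = 1, and the invariant factors of ∂_1 are all 1, so H_0 ≅ Z.

(K is a triangulation of the circle S^1.)

H_0 = Z.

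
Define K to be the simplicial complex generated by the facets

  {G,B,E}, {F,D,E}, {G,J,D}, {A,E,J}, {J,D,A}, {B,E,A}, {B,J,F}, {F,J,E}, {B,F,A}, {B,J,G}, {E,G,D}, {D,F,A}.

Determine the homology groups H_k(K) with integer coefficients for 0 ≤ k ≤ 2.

H_0 = Z,  H_1 = Z/2,  H_2 = 0.

Take the total order A < B < D < E < F < G < J on the vertex set. Then K (dimension 2) consists of the simplices:

  0-simplices (7): A, B, D, E, F, G, J
  1-simplices (18): AB, AD, AE, AF, AJ, BE, BF, BG, BJ, DE, DF, DG, DJ, EF, EG, EJ, FJ, GJ
  2-simplices (12): ABE, ABF, ADF, ADJ, AEJ, BEG, BFJ, BGJ, DEF, DEG, DGJ, EFJ

giving chain groups C_0 ≅ Z^7, C_1 ≅ Z^18, C_2 ≅ Z^12.

The boundary map ∂_1: C_1 → C_0 is given by ∂[p,q] = [q] − [p].
This gives a 7×18 integer matrix of rank 6; reducing to Smith normal form yields diagonal entries (1,1,1,1,1,1).

∂_2: C_2 → C_1 maps a triangle to the signed sum of its edges. For instance
  ∂ADJ = DJ − AJ + AD,
  ∂DGJ = GJ − DJ + DG.
As a 18×12 matrix over Z this has rank 12, with invariant factors (1,1,1,1,1,1,1,1,1,1,1,2).

Reading off H_k = ker ∂_k / im ∂_{k+1}:

  H_0: rank C_0 − rank ∂_1 = 7 − 6 = 1, and the invariant factors of ∂_1 are all 1, so H_0 ≅ Z.
  H_1: rank ker ∂_1 − rank ∂_2 = (18 − 6) − 12 = 0, and ∂_2 has invariant factor 2 > 1, so H_1 ≅ Z/2.
  H_2: rank ker ∂_2 − rank ∂_3 = (12 − 12) − 0 = 0, and there is no ∂_3, so H_2 ≅ 0.

(K is a triangulation of the real projective plane RP^2.)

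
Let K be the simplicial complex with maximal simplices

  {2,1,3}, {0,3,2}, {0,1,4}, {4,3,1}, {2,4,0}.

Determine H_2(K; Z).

We work with the vertex ordering 0 < 1 < 2 < 3 < 4. The simplices of K, each written with vertices in increasing order, are:

  0-simplices (5): [0], [1], [2], [3], [4]
  1-simplices (10): [0,1], [0,2], [0,3], [0,4], [1,2], [1,3], [1,4], [2,3], [2,4], [3,4]
  2-simplices (5): [0,1,4], [0,2,3], [0,2,4], [1,2,3], [1,3,4]

so the chain groups are C_0 ≅ Z^5, C_1 ≅ Z^10, C_2 ≅ Z^5.

∂_1: C_1 → C_0 maps an edge to its endpoints' difference, ∂[p,q] = q − p.
As a 5×10 matrix over Z this has rank 4, with invariant factors (1,1,1,1).

The boundary map ∂_2: C_2 → C_1 maps a triangle to the signed sum of its edges. For instance
  ∂[0,1,4] = [1,4] − [0,4] + [0,1],
  ∂[0,2,3] = [2,3] − [0,3] + [0,2].
As a 10×5 matrix over Z this has rank 5, with invariant factors (1,1,1,1,1).

From H_k ≅ ker(∂_k) / im(∂_{k+1}) we obtain:

  H_2: rank ker ∂_2 − rank ∂_3 = (5 − 5) − 0 = 0, and there is no ∂_3, so H_2 ≅ 0.

H_2 = 0.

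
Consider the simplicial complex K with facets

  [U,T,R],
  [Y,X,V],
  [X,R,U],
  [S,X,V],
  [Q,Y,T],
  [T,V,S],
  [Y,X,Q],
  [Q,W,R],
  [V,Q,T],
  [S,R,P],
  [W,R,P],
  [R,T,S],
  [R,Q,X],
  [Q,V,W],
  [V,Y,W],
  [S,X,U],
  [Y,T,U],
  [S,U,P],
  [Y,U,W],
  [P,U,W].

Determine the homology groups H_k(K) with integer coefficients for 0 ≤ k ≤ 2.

H_0 = Z,  H_1 = Z ⊕ Z_2,  H_2 = 0.

Order the vertices as P < Q < R < S < T < U < V < W < X < Y. Listing each simplex with vertices in this order, K has dimension 2 with simplices:

  0-simplices (10): P, Q, R, S, T, U, V, W, X, Y
  1-simplices (30): PR, PS, PU, PW, QR, QT, QV, QW, QX, QY, RS, RT, RU, RW, RX, ST, SU, SV, SX, TU, TV, TY, UW, UX, UY, VW, VX, VY, WY, XY
  2-simplices (20): PRS, PRW, PSU, PUW, QRW, QRX, QTV, QTY, QVW, QXY, RST, RTU, RUX, STV, SUX, SVX, TUY, UWY, VWY, VXY

Hence C_0 ≅ Z^10, C_1 ≅ Z^30, C_2 ≅ Z^20.

Boundary ∂_1: C_1 → C_0 sends each edge [p,q] (with p < q) to q − p. For instance
  ∂VW = W − V.
The resulting 10×30 matrix has rank 9, and its Smith normal form has invariant factors (1,1,1,1,1,1,1,1,1).

Boundary ∂_2: C_2 → C_1 maps a triangle to the signed sum of its edges. For instance
  ∂TUY = UY − TY + TU,
  ∂PUW = UW − PW + PU.
The resulting 30×20 matrix has rank 20, and its Smith normal form has invariant factors (1,1,1,1,1,1,1,1,1,1,1,1,1,1,1,1,1,1,1,2).

Computing H_k = (kernel of ∂_k) / (image of ∂_{k+1}):

  H_0: rank C_0 − rank ∂_1 = 10 − 9 = 1, and the invariant factors of ∂_1 are all 1, so H_0 = Z.
  H_1: rank ker ∂_1 − rank ∂_2 = (30 − 9) − 20 = 1, and ∂_2 has invariant factor 2 > 1, so H_1 = Z ⊕ Z_2.
  H_2: rank ker ∂_2 − rank ∂_3 = (20 − 20) − 0 = 0, and there is no ∂_3, so H_2 = 0.

(K is a triangulation of the Klein bottle.)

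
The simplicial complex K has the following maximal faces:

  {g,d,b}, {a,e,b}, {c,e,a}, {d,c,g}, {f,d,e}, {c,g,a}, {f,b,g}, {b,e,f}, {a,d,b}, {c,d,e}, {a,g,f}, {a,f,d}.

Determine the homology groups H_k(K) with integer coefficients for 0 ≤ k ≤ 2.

H_0 ≅ Z,  H_1 ≅ Z/2,  H_2 = 0.

Order the vertices as a < b < c < d < e < f < g. Listing each simplex with vertices in this order, K has dimension 2 with simplices:

  0-simplices (7): a, b, c, d, e, f, g
  1-simplices (18): ab, ac, ad, ae, af, ag, bd, be, bf, bg, cd, ce, cg, de, df, dg, ef, fg
  2-simplices (12): abd, abe, ace, acg, adf, afg, bdg, bef, bfg, cde, cdg, def

Hence C_0 ≅ Z^7, C_1 ≅ Z^18, C_2 ≅ Z^12.

∂_1: C_1 → C_0 maps an edge to its endpoints' difference, ∂[p,q] = q − p.
This gives a 7×18 integer matrix of rank 6; reducing to Smith normal form yields diagonal entries (1,1,1,1,1,1).

∂_2: C_2 → C_1 acts by ∂[p,q,r] = [q,r] − [p,r] + [p,q]. For instance
  ∂cde = de − ce + cd,
  ∂bef = ef − bf + be.
As a 18×12 matrix over Z this has rank 12, with invariant factors (1,1,1,1,1,1,1,1,1,1,1,2).

Reading off H_k = ker ∂_k / im ∂_{k+1}:

  H_0: rank C_0 − rank ∂_1 = 7 − 6 = 1, and the invariant factors of ∂_1 are all 1, so H_0 = Z.
  H_1: rank ker ∂_1 − rank ∂_2 = (18 − 6) − 12 = 0, and ∂_2 has invariant factor 2 > 1, so H_1 = Z/2.
  H_2: rank ker ∂_2 − rank ∂_3 = (12 − 12) − 0 = 0, and there is no ∂_3, so H_2 = 0.

As a check, the Euler characteristic is 7 − 18 + 12 = 1, which agrees with 1 − 0 + 0 = 1.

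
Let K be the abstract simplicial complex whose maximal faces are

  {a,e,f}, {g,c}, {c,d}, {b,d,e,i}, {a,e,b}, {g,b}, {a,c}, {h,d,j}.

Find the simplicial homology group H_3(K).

H_3 ≅ 0.

We work with the vertex ordering a < b < c < d < e < f < g < h < i < j. The simplices of K, each written with vertices in increasing order, are:

  0-simplices (10): a, b, c, d, e, f, g, h, i, j
  1-simplices (17): ab, ac, ae, af, bd, be, bg, bi, cd, cg, de, dh, di, dj, ef, ei, hj
  2-simplices (7): abe, aef, bde, bdi, bei, dei, dhj
  3-simplices (1): bdei

giving chain groups C_0 ≅ Z^10, C_1 ≅ Z^17, C_2 ≅ Z^7, C_3 ≅ Z^1.

∂_1: C_1 → C_0 maps an edge to its endpoints' difference, ∂[p,q] = q − p. For instance
  ∂af = f − a.
As a 10×17 matrix over Z this has rank 9, with invariant factors (1,1,1,1,1,1,1,1,1).

Boundary ∂_2: C_2 → C_1 sends each 2-simplex [p,q,r] to [q,r] − [p,r] + [p,q]. For instance
  ∂dhj = hj − dj + dh,
  ∂dei = ei − di + de.
As a 17×7 matrix over Z this has rank 6, with invariant factors (1,1,1,1,1,1).

Boundary ∂_3: C_3 → C_2 sends each 3-simplex σ to the alternating sum Σ_i (−1)^i (σ with its i-th vertex removed). For instance
  ∂bdei = dei − bei + bdi − bde.
The resulting 7×1 matrix has rank 1, and its Smith normal form has invariant factors (1).

From H_k ≅ ker(∂_k) / im(∂_{k+1}) we obtain:

  H_3: rank ker ∂_3 − rank ∂_4 = (1 − 1) − 0 = 0, and there is no ∂_4, so H_3 ≅ 0.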